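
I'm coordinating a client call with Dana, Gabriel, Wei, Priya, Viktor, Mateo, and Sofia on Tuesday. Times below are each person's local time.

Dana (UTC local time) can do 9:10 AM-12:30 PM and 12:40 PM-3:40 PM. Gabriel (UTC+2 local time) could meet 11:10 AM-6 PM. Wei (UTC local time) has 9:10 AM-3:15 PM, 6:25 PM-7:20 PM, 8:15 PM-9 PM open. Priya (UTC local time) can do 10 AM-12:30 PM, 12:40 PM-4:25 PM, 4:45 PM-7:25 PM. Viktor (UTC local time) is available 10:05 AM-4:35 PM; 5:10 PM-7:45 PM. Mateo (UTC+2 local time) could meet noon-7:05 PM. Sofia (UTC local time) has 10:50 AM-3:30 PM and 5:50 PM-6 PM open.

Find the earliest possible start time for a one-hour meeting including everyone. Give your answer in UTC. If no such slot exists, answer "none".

Dana in UTC: 09:10-12:30, 12:40-15:40.
Gabriel in UTC: 09:10-16:00 (subtract 2h to convert from UTC+2).
Wei in UTC: 09:10-15:15, 18:25-19:20, 20:15-21:00.
Priya in UTC: 10:00-12:30, 12:40-16:25, 16:45-19:25.
Viktor in UTC: 10:05-16:35, 17:10-19:45.
Mateo in UTC: 10:00-17:05 (subtract 2h to convert from UTC+2).
Sofia in UTC: 10:50-15:30, 17:50-18:00.
Dana ∩ Gabriel: 09:10-12:30, 12:40-15:40.
Dana ∩ Gabriel ∩ Wei: 09:10-12:30, 12:40-15:15.
Dana ∩ Gabriel ∩ Wei ∩ Priya: 10:00-12:30, 12:40-15:15.
Dana ∩ Gabriel ∩ Wei ∩ Priya ∩ Viktor: 10:05-12:30, 12:40-15:15.
Dana ∩ Gabriel ∩ Wei ∩ Priya ∩ Viktor ∩ Mateo: 10:05-12:30, 12:40-15:15.
Dana ∩ Gabriel ∩ Wei ∩ Priya ∩ Viktor ∩ Mateo ∩ Sofia: 10:50-12:30, 12:40-15:15.
The first common window of at least 60 minutes is 10:50-12:30, so the earliest start is 10:50.

10:50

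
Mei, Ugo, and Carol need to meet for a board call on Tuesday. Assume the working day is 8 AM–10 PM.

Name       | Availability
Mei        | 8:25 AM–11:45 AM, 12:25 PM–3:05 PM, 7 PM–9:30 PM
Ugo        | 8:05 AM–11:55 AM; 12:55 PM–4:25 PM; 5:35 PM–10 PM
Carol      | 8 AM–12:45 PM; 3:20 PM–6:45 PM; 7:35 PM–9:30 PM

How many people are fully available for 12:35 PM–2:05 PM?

1

Mei can make the full 12:35-14:05 slot — that's 1.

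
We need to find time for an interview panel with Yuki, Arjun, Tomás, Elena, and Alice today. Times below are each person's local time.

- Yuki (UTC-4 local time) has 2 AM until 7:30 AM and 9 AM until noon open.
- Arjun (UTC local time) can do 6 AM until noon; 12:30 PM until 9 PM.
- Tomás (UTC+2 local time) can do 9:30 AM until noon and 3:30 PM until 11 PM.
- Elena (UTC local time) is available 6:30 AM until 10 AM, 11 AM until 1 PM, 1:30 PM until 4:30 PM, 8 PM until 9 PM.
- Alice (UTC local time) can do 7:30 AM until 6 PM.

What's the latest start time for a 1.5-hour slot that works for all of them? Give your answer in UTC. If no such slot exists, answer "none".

Yuki in UTC: 06:00-11:30, 13:00-16:00 (add 4h to convert from UTC-4).
Arjun in UTC: 06:00-12:00, 12:30-21:00.
Tomás in UTC: 07:30-10:00, 13:30-21:00 (subtract 2h to convert from UTC+2).
Elena in UTC: 06:30-10:00, 11:00-13:00, 13:30-16:30, 20:00-21:00.
Alice in UTC: 07:30-18:00.
Yuki ∩ Arjun: 06:00-11:30, 13:00-16:00.
Yuki ∩ Arjun ∩ Tomás: 07:30-10:00, 13:30-16:00.
Yuki ∩ Arjun ∩ Tomás ∩ Elena: 07:30-10:00, 13:30-16:00.
Yuki ∩ Arjun ∩ Tomás ∩ Elena ∩ Alice: 07:30-10:00, 13:30-16:00.
The last common window of at least 90 minutes is 13:30-16:00; a 90-minute meeting can start as late as 14:30 and still end by 16:00.

14:30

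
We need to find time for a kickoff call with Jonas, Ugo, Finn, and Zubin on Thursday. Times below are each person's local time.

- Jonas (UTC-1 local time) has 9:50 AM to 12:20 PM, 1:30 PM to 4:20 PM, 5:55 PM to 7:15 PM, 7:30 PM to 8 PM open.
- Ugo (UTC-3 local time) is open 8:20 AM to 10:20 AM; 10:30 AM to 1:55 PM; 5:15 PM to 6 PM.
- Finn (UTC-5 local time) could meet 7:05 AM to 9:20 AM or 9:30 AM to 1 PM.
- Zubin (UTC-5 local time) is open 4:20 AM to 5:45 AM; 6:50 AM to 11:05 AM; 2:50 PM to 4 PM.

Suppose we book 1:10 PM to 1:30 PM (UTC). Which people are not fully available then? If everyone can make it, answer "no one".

Jonas, Ugo

Jonas in UTC: 10:50-13:20, 14:30-17:20, 18:55-20:15, 20:30-21:00 (add 1h to convert from UTC-1).
Ugo in UTC: 11:20-13:20, 13:30-16:55, 20:15-21:00 (add 3h to convert from UTC-3).
Finn in UTC: 12:05-14:20, 14:30-18:00 (add 5h to convert from UTC-5).
Zubin in UTC: 09:20-10:45, 11:50-16:05, 19:50-21:00 (add 5h to convert from UTC-5).
Jonas: not fully free for 13:10-13:30. Ugo: not fully free for 13:10-13:30. Finn: free for 13:10-13:30. Zubin: free for 13:10-13:30.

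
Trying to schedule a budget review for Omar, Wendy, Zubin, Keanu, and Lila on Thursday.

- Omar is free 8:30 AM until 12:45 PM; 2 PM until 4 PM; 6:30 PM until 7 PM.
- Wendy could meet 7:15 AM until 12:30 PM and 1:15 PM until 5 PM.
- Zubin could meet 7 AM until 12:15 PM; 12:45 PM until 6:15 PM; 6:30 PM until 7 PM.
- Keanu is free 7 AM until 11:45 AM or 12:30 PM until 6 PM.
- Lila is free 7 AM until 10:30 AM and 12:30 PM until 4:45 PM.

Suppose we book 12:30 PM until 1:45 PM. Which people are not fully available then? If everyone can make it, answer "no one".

Omar, Wendy, Zubin

Omar: not fully free for 12:30-13:45. Wendy: not fully free for 12:30-13:45. Zubin: not fully free for 12:30-13:45. Keanu: free for 12:30-13:45. Lila: free for 12:30-13:45.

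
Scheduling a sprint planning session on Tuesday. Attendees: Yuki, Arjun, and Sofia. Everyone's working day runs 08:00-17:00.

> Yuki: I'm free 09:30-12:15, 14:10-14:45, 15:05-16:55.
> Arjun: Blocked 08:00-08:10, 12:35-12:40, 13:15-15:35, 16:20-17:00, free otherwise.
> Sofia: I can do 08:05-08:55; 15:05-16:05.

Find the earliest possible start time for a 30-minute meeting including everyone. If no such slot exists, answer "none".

15:35

Yuki free: 09:30-12:15, 14:10-14:45, 15:05-16:55.
Arjun free: 08:10-12:35, 12:40-13:15, 15:35-16:20 (invert busy blocks within the working day).
Sofia free: 08:05-08:55, 15:05-16:05.
Yuki ∩ Arjun: 09:30-12:15, 15:35-16:20.
Yuki ∩ Arjun ∩ Sofia: 15:35-16:05.
Those are the intersection windows.
The first common window of at least 30 minutes is 15:35-16:05, so the earliest start is 15:35.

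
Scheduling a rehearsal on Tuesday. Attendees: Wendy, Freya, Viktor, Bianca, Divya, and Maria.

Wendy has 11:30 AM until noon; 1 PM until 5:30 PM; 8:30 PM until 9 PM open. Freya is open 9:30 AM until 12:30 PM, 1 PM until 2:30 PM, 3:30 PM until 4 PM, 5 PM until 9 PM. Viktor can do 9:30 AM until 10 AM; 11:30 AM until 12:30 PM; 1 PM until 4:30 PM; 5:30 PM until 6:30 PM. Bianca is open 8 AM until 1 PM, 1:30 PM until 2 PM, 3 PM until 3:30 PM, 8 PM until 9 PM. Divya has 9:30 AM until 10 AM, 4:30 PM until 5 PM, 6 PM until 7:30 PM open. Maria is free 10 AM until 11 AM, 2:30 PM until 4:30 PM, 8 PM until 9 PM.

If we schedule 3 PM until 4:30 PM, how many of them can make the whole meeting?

3

Wendy, Viktor, and Maria can make the full 15:00-16:30 slot — that's 3.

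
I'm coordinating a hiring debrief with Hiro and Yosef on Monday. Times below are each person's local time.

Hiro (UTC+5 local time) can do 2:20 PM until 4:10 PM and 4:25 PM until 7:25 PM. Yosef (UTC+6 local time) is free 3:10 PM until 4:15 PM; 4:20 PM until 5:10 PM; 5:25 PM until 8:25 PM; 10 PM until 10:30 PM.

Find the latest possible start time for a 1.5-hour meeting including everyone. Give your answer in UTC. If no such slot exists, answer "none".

Hiro in UTC: 09:20-11:10, 11:25-14:25 (subtract 5h to convert from UTC+5).
Yosef in UTC: 09:10-10:15, 10:20-11:10, 11:25-14:25, 16:00-16:30 (subtract 6h to convert from UTC+6).
Hiro ∩ Yosef: 09:20-10:15, 10:20-11:10, 11:25-14:25.
The last common window of at least 90 minutes is 11:25-14:25; a 90-minute meeting can start as late as 12:55 and still end by 14:25.

12:55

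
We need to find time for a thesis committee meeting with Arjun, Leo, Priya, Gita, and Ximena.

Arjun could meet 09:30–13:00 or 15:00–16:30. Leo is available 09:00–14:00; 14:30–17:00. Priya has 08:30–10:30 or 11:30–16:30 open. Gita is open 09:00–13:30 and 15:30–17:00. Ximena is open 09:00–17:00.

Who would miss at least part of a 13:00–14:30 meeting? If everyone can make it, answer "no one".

Arjun, Gita, Leo

Arjun: not fully free for 13:00-14:30. Leo: not fully free for 13:00-14:30. Priya: free for 13:00-14:30. Gita: not fully free for 13:00-14:30. Ximena: free for 13:00-14:30.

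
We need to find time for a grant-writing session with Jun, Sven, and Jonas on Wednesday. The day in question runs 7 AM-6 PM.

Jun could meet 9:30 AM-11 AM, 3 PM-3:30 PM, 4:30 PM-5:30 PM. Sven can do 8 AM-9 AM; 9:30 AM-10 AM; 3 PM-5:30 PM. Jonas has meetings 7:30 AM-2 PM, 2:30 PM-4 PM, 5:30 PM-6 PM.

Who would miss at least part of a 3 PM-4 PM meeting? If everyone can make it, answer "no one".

Jun free: 09:30-11:00, 15:00-15:30, 16:30-17:30.
Sven free: 08:00-09:00, 09:30-10:00, 15:00-17:30.
Jonas free: 07:00-07:30, 14:00-14:30, 16:00-17:30 (invert busy blocks within the working day).
Jun: not fully free for 15:00-16:00. Sven: free for 15:00-16:00. Jonas: not fully free for 15:00-16:00.

Jonas, Jun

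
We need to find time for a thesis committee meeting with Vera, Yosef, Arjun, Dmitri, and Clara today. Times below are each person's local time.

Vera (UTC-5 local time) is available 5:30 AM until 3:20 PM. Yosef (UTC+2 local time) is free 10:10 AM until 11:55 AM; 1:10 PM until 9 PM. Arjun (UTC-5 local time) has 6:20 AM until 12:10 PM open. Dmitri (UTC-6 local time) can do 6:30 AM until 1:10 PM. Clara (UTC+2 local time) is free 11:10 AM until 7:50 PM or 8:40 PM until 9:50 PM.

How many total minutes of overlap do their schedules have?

280

Vera in UTC: 10:30-20:20 (add 5h to convert from UTC-5).
Yosef in UTC: 08:10-09:55, 11:10-19:00 (subtract 2h to convert from UTC+2).
Arjun in UTC: 11:20-17:10 (add 5h to convert from UTC-5).
Dmitri in UTC: 12:30-19:10 (add 6h to convert from UTC-6).
Clara in UTC: 09:10-17:50, 18:40-19:50 (subtract 2h to convert from UTC+2).
Vera ∩ Yosef: 11:10-19:00.
Vera ∩ Yosef ∩ Arjun: 11:20-17:10.
Vera ∩ Yosef ∩ Arjun ∩ Dmitri: 12:30-17:10.
Vera ∩ Yosef ∩ Arjun ∩ Dmitri ∩ Clara: 12:30-17:10.
Those are the intersection windows.
That's a single block of 280 minutes.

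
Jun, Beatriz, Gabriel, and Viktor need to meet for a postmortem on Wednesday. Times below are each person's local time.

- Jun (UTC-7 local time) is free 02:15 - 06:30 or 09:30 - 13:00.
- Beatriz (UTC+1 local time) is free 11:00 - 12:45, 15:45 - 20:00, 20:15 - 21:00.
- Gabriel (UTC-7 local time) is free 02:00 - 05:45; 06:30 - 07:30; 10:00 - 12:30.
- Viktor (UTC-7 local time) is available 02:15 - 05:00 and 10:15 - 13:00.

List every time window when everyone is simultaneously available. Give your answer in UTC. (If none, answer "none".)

Jun in UTC: 09:15-13:30, 16:30-20:00 (add 7h to convert from UTC-7).
Beatriz in UTC: 10:00-11:45, 14:45-19:00, 19:15-20:00 (subtract 1h to convert from UTC+1).
Gabriel in UTC: 09:00-12:45, 13:30-14:30, 17:00-19:30 (add 7h to convert from UTC-7).
Viktor in UTC: 09:15-12:00, 17:15-20:00 (add 7h to convert from UTC-7).
Jun ∩ Beatriz: 10:00-11:45, 16:30-19:00, 19:15-20:00.
Jun ∩ Beatriz ∩ Gabriel: 10:00-11:45, 17:00-19:00, 19:15-19:30.
Jun ∩ Beatriz ∩ Gabriel ∩ Viktor: 10:00-11:45, 17:15-19:00, 19:15-19:30.

10:00-11:45, 17:15-19:00, 19:15-19:30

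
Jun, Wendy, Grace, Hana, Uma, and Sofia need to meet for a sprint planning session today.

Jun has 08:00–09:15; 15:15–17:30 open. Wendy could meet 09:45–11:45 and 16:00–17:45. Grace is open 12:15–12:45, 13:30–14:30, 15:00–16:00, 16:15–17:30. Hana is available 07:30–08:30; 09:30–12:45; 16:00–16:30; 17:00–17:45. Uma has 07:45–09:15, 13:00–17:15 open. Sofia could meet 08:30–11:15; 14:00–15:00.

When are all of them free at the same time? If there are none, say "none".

Jun ∩ Wendy: 16:00-17:30.
Jun ∩ Wendy ∩ Grace: 16:15-17:30.
Jun ∩ Wendy ∩ Grace ∩ Hana: 16:15-16:30, 17:00-17:30.
Jun ∩ Wendy ∩ Grace ∩ Hana ∩ Uma: 16:15-16:30, 17:00-17:15.
Jun ∩ Wendy ∩ Grace ∩ Hana ∩ Uma ∩ Sofia: ∅.
There is no time when everyone is free.

none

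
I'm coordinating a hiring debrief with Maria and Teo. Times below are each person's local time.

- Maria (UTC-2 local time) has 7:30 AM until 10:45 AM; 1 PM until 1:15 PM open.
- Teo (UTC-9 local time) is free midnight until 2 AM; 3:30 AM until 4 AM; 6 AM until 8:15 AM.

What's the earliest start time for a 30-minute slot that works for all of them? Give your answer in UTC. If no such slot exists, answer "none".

Maria in UTC: 09:30-12:45, 15:00-15:15 (add 2h to convert from UTC-2).
Teo in UTC: 09:00-11:00, 12:30-13:00, 15:00-17:15 (add 9h to convert from UTC-9).
Maria ∩ Teo: 09:30-11:00, 12:30-12:45, 15:00-15:15.
The first common window of at least 30 minutes is 09:30-11:00, so the earliest start is 09:30.

09:30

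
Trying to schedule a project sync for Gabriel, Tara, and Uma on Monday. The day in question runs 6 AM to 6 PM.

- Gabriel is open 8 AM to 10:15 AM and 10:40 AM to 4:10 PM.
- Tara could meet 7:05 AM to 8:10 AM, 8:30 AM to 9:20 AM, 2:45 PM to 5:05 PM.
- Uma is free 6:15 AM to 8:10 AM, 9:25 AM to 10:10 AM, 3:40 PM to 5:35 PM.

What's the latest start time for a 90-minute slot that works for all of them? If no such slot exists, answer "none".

Gabriel ∩ Tara: 08:00-08:10, 08:30-09:20, 14:45-16:10.
Gabriel ∩ Tara ∩ Uma: 08:00-08:10, 15:40-16:10.
No common window is at least 90 minutes long.

none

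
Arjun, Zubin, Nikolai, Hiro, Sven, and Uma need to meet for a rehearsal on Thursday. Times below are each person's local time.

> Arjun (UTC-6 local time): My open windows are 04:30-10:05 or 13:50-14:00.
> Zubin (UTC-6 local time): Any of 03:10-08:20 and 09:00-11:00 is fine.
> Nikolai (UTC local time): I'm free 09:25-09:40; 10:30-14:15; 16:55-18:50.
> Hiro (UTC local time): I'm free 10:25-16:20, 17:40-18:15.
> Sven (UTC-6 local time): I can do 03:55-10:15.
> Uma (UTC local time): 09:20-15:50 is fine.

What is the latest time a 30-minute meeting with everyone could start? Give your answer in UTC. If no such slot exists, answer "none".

Arjun in UTC: 10:30-16:05, 19:50-20:00 (add 6h to convert from UTC-6).
Zubin in UTC: 09:10-14:20, 15:00-17:00 (add 6h to convert from UTC-6).
Nikolai in UTC: 09:25-09:40, 10:30-14:15, 16:55-18:50.
Hiro in UTC: 10:25-16:20, 17:40-18:15.
Sven in UTC: 09:55-16:15 (add 6h to convert from UTC-6).
Uma in UTC: 09:20-15:50.
Arjun ∩ Zubin: 10:30-14:20, 15:00-16:05.
Arjun ∩ Zubin ∩ Nikolai: 10:30-14:15.
Arjun ∩ Zubin ∩ Nikolai ∩ Hiro: 10:30-14:15.
Arjun ∩ Zubin ∩ Nikolai ∩ Hiro ∩ Sven: 10:30-14:15.
Arjun ∩ Zubin ∩ Nikolai ∩ Hiro ∩ Sven ∩ Uma: 10:30-14:15.
The last common window of at least 30 minutes is 10:30-14:15; a 30-minute meeting can start as late as 13:45 and still end by 14:15.

13:45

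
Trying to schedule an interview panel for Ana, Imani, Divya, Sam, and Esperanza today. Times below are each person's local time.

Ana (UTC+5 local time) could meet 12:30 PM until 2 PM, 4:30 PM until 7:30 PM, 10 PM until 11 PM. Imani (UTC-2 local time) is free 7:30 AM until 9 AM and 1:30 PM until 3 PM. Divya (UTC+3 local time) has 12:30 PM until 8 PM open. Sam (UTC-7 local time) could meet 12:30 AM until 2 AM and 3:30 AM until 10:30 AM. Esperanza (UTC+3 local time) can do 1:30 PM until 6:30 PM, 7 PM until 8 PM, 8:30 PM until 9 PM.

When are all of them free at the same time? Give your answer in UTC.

Ana in UTC: 07:30-09:00, 11:30-14:30, 17:00-18:00 (subtract 5h to convert from UTC+5).
Imani in UTC: 09:30-11:00, 15:30-17:00 (add 2h to convert from UTC-2).
Divya in UTC: 09:30-17:00 (subtract 3h to convert from UTC+3).
Sam in UTC: 07:30-09:00, 10:30-17:30 (add 7h to convert from UTC-7).
Esperanza in UTC: 10:30-15:30, 16:00-17:00, 17:30-18:00 (subtract 3h to convert from UTC+3).
Ana ∩ Imani: ∅.
Ana ∩ Imani ∩ Divya: ∅.
Ana ∩ Imani ∩ Divya ∩ Sam: ∅.
Ana ∩ Imani ∩ Divya ∩ Sam ∩ Esperanza: ∅.
There is no time when everyone is free.

none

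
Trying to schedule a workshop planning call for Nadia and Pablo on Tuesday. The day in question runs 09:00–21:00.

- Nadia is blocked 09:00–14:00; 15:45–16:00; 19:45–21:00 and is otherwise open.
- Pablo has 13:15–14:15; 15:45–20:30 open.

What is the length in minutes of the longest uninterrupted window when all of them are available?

Nadia free: 14:00-15:45, 16:00-19:45 (invert busy blocks within the working day).
Pablo free: 13:15-14:15, 15:45-20:30.
Nadia ∩ Pablo: 14:00-14:15, 16:00-19:45.
Those are the intersection windows.
The longest is 16:00-19:45 at 225 minutes.

225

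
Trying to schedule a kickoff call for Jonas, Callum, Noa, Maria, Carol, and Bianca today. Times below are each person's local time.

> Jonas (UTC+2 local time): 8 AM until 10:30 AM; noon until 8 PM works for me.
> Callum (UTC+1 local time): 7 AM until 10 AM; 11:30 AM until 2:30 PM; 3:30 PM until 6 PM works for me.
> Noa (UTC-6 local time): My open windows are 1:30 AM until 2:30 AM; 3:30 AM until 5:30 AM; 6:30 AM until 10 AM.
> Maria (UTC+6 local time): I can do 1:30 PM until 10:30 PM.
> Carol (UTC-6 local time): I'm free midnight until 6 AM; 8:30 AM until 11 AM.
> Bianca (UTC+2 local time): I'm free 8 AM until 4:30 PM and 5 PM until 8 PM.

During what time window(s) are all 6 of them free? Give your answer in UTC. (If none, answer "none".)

Jonas in UTC: 06:00-08:30, 10:00-18:00 (subtract 2h to convert from UTC+2).
Callum in UTC: 06:00-09:00, 10:30-13:30, 14:30-17:00 (subtract 1h to convert from UTC+1).
Noa in UTC: 07:30-08:30, 09:30-11:30, 12:30-16:00 (add 6h to convert from UTC-6).
Maria in UTC: 07:30-16:30 (subtract 6h to convert from UTC+6).
Carol in UTC: 06:00-12:00, 14:30-17:00 (add 6h to convert from UTC-6).
Bianca in UTC: 06:00-14:30, 15:00-18:00 (subtract 2h to convert from UTC+2).
Jonas ∩ Callum: 06:00-08:30, 10:30-13:30, 14:30-17:00.
Jonas ∩ Callum ∩ Noa: 07:30-08:30, 10:30-11:30, 12:30-13:30, 14:30-16:00.
Jonas ∩ Callum ∩ Noa ∩ Maria: 07:30-08:30, 10:30-11:30, 12:30-13:30, 14:30-16:00.
Jonas ∩ Callum ∩ Noa ∩ Maria ∩ Carol: 07:30-08:30, 10:30-11:30, 14:30-16:00.
Jonas ∩ Callum ∩ Noa ∩ Maria ∩ Carol ∩ Bianca: 07:30-08:30, 10:30-11:30, 15:00-16:00.
So the common availability across everyone is 07:30-08:30, 10:30-11:30, 15:00-16:00.

07:30-08:30, 10:30-11:30, 15:00-16:00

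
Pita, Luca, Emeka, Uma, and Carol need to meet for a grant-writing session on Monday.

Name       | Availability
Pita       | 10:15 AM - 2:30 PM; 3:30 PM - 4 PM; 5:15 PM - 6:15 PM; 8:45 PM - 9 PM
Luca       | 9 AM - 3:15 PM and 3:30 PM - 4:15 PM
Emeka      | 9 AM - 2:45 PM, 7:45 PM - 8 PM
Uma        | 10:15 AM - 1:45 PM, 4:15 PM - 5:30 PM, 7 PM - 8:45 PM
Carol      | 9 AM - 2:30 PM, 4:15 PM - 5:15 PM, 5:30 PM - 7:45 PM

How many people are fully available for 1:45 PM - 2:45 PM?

2

Luca and Emeka can make the full 13:45-14:45 slot — that's 2.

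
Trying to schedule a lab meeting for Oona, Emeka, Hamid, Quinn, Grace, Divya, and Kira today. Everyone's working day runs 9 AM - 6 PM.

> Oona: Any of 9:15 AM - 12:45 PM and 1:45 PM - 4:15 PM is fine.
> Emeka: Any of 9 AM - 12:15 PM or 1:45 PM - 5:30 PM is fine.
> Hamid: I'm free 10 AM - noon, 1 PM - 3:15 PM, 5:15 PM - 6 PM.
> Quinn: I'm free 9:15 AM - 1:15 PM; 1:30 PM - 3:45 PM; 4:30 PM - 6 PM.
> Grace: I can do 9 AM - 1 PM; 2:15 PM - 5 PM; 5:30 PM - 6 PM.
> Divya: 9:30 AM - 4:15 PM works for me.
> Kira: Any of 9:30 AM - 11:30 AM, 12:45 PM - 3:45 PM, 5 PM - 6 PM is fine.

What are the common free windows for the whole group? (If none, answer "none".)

Oona ∩ Emeka: 09:15-12:15, 13:45-16:15.
Oona ∩ Emeka ∩ Hamid: 10:00-12:00, 13:45-15:15.
Oona ∩ Emeka ∩ Hamid ∩ Quinn: 10:00-12:00, 13:45-15:15.
Oona ∩ Emeka ∩ Hamid ∩ Quinn ∩ Grace: 10:00-12:00, 14:15-15:15.
Oona ∩ Emeka ∩ Hamid ∩ Quinn ∩ Grace ∩ Divya: 10:00-12:00, 14:15-15:15.
Oona ∩ Emeka ∩ Hamid ∩ Quinn ∩ Grace ∩ Divya ∩ Kira: 10:00-11:30, 14:15-15:15.

10:00-11:30, 14:15-15:15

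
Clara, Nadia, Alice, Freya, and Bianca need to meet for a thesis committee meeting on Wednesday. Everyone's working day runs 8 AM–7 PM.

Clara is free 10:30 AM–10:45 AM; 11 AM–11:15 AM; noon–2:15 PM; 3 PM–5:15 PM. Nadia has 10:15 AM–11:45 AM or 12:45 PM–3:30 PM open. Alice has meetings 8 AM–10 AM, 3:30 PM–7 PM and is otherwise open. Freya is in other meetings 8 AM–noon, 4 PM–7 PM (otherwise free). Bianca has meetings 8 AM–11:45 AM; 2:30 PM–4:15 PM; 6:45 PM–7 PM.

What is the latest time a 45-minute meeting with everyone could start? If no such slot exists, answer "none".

Clara free: 10:30-10:45, 11:00-11:15, 12:00-14:15, 15:00-17:15.
Nadia free: 10:15-11:45, 12:45-15:30.
Alice free: 10:00-15:30 (invert busy blocks within the working day).
Freya free: 12:00-16:00 (invert busy blocks within the working day).
Bianca free: 11:45-14:30, 16:15-18:45 (invert busy blocks within the working day).
Clara ∩ Nadia: 10:30-10:45, 11:00-11:15, 12:45-14:15, 15:00-15:30.
Clara ∩ Nadia ∩ Alice: 10:30-10:45, 11:00-11:15, 12:45-14:15, 15:00-15:30.
Clara ∩ Nadia ∩ Alice ∩ Freya: 12:45-14:15, 15:00-15:30.
Clara ∩ Nadia ∩ Alice ∩ Freya ∩ Bianca: 12:45-14:15.
Those are the intersection windows.
The last common window of at least 45 minutes is 12:45-14:15; a 45-minute meeting can start as late as 13:30 and still end by 14:15.

13:30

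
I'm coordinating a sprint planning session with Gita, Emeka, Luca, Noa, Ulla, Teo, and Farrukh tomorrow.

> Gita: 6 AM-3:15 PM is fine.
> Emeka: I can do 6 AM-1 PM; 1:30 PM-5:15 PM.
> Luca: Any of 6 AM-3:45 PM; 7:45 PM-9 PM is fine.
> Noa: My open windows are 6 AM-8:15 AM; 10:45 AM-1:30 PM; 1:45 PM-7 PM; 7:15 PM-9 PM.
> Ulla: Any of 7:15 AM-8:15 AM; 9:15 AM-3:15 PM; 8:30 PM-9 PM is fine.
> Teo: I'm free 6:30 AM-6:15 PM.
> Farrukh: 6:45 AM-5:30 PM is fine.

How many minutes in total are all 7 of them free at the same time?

285

Gita ∩ Emeka: 06:00-13:00, 13:30-15:15.
Gita ∩ Emeka ∩ Luca: 06:00-13:00, 13:30-15:15.
Gita ∩ Emeka ∩ Luca ∩ Noa: 06:00-08:15, 10:45-13:00, 13:45-15:15.
Gita ∩ Emeka ∩ Luca ∩ Noa ∩ Ulla: 07:15-08:15, 10:45-13:00, 13:45-15:15.
Gita ∩ Emeka ∩ Luca ∩ Noa ∩ Ulla ∩ Teo: 07:15-08:15, 10:45-13:00, 13:45-15:15.
Gita ∩ Emeka ∩ Luca ∩ Noa ∩ Ulla ∩ Teo ∩ Farrukh: 07:15-08:15, 10:45-13:00, 13:45-15:15.
Summing the common windows: 60 + 135 + 90 = 285 minutes.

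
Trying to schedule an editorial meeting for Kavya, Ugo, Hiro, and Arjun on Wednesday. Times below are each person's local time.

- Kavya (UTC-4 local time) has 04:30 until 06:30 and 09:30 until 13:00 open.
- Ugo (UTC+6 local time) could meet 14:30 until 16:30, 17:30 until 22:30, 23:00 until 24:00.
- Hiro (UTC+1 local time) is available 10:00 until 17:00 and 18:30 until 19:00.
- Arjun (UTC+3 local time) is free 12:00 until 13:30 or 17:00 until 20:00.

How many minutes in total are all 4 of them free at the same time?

Kavya in UTC: 08:30-10:30, 13:30-17:00 (add 4h to convert from UTC-4).
Ugo in UTC: 08:30-10:30, 11:30-16:30, 17:00-18:00 (subtract 6h to convert from UTC+6).
Hiro in UTC: 09:00-16:00, 17:30-18:00 (subtract 1h to convert from UTC+1).
Arjun in UTC: 09:00-10:30, 14:00-17:00 (subtract 3h to convert from UTC+3).
Kavya ∩ Ugo: 08:30-10:30, 13:30-16:30.
Kavya ∩ Ugo ∩ Hiro: 09:00-10:30, 13:30-16:00.
Kavya ∩ Ugo ∩ Hiro ∩ Arjun: 09:00-10:30, 14:00-16:00.
Those are the intersection windows.
Summing the common windows: 90 + 120 = 210 minutes.

210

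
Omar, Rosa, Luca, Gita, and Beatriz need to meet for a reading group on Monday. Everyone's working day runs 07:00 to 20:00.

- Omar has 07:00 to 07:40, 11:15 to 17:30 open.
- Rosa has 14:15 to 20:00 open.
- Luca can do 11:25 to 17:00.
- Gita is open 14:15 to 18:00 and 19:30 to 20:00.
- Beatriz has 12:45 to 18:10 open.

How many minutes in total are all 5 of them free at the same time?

165

Omar ∩ Rosa: 14:15-17:30.
Omar ∩ Rosa ∩ Luca: 14:15-17:00.
Omar ∩ Rosa ∩ Luca ∩ Gita: 14:15-17:00.
Omar ∩ Rosa ∩ Luca ∩ Gita ∩ Beatriz: 14:15-17:00.
That's a single block of 165 minutes.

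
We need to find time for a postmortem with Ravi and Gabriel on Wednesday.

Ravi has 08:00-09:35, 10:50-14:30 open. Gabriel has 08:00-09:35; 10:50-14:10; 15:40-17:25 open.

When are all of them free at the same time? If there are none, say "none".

08:00-09:35, 10:50-14:10

Ravi ∩ Gabriel: 08:00-09:35, 10:50-14:10.
Those are the intersection windows.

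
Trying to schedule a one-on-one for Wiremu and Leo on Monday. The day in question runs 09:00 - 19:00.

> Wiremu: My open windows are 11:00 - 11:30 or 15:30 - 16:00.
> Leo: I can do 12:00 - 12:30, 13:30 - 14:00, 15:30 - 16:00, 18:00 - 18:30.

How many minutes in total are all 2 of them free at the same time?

Wiremu ∩ Leo: 15:30-16:00.
That's a single block of 30 minutes.

30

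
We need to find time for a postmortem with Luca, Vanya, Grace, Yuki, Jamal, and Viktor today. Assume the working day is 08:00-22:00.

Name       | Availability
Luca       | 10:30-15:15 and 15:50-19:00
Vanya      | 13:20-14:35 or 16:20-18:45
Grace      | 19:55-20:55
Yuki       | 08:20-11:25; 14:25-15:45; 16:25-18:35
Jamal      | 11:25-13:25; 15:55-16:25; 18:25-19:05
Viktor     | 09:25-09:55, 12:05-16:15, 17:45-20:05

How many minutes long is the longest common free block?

0

Luca ∩ Vanya: 13:20-14:35, 16:20-18:45.
Luca ∩ Vanya ∩ Grace: ∅.
Luca ∩ Vanya ∩ Grace ∩ Yuki: ∅.
Luca ∩ Vanya ∩ Grace ∩ Yuki ∩ Jamal: ∅.
Luca ∩ Vanya ∩ Grace ∩ Yuki ∩ Jamal ∩ Viktor: ∅.
There is no time when everyone is free.
No common window exists, so the longest block is 0 minutes.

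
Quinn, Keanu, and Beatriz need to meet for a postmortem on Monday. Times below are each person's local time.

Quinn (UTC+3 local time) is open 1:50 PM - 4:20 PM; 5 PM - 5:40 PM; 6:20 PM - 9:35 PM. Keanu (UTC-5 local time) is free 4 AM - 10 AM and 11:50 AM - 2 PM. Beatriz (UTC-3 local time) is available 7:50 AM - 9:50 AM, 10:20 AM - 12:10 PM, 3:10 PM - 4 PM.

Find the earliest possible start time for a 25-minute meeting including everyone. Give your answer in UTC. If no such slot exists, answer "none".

10:50

Quinn in UTC: 10:50-13:20, 14:00-14:40, 15:20-18:35 (subtract 3h to convert from UTC+3).
Keanu in UTC: 09:00-15:00, 16:50-19:00 (add 5h to convert from UTC-5).
Beatriz in UTC: 10:50-12:50, 13:20-15:10, 18:10-19:00 (add 3h to convert from UTC-3).
Quinn ∩ Keanu: 10:50-13:20, 14:00-14:40, 16:50-18:35.
Quinn ∩ Keanu ∩ Beatriz: 10:50-12:50, 14:00-14:40, 18:10-18:35.
Those are the intersection windows.
The first common window of at least 25 minutes is 10:50-12:50, so the earliest start is 10:50.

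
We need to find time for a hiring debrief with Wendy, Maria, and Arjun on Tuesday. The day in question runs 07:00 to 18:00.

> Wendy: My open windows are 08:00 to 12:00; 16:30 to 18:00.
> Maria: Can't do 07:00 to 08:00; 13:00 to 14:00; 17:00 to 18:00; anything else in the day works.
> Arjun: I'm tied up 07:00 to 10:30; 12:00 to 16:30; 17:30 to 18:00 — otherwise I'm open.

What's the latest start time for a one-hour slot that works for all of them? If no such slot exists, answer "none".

Wendy free: 08:00-12:00, 16:30-18:00.
Maria free: 08:00-13:00, 14:00-17:00 (invert busy blocks within the working day).
Arjun free: 10:30-12:00, 16:30-17:30 (invert busy blocks within the working day).
Wendy ∩ Maria: 08:00-12:00, 16:30-17:00.
Wendy ∩ Maria ∩ Arjun: 10:30-12:00, 16:30-17:00.
The last common window of at least 60 minutes is 10:30-12:00; a 60-minute meeting can start as late as 11:00 and still end by 12:00.

11:00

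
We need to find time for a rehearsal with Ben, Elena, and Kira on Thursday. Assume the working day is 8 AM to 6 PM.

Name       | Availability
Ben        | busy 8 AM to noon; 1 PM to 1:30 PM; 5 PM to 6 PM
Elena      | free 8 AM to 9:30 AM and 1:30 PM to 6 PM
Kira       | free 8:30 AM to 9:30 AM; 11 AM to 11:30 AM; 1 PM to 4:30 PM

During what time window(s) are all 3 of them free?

Ben free: 12:00-13:00, 13:30-17:00 (invert busy blocks within the working day).
Elena free: 08:00-09:30, 13:30-18:00.
Kira free: 08:30-09:30, 11:00-11:30, 13:00-16:30.
Ben ∩ Elena: 13:30-17:00.
Ben ∩ Elena ∩ Kira: 13:30-16:30.

13:30-16:30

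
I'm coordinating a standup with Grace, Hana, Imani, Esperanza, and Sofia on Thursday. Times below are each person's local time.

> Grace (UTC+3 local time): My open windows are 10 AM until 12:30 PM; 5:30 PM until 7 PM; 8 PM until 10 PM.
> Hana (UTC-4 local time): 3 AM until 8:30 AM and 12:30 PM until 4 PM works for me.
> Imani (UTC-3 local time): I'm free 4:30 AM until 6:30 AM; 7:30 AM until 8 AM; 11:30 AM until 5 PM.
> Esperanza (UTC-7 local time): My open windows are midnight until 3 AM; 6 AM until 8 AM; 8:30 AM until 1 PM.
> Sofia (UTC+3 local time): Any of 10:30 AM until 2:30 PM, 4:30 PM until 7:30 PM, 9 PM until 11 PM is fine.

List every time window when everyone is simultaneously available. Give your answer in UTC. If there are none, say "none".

Grace in UTC: 07:00-09:30, 14:30-16:00, 17:00-19:00 (subtract 3h to convert from UTC+3).
Hana in UTC: 07:00-12:30, 16:30-20:00 (add 4h to convert from UTC-4).
Imani in UTC: 07:30-09:30, 10:30-11:00, 14:30-20:00 (add 3h to convert from UTC-3).
Esperanza in UTC: 07:00-10:00, 13:00-15:00, 15:30-20:00 (add 7h to convert from UTC-7).
Sofia in UTC: 07:30-11:30, 13:30-16:30, 18:00-20:00 (subtract 3h to convert from UTC+3).
Grace ∩ Hana: 07:00-09:30, 17:00-19:00.
Grace ∩ Hana ∩ Imani: 07:30-09:30, 17:00-19:00.
Grace ∩ Hana ∩ Imani ∩ Esperanza: 07:30-09:30, 17:00-19:00.
Grace ∩ Hana ∩ Imani ∩ Esperanza ∩ Sofia: 07:30-09:30, 18:00-19:00.

07:30-09:30, 18:00-19:00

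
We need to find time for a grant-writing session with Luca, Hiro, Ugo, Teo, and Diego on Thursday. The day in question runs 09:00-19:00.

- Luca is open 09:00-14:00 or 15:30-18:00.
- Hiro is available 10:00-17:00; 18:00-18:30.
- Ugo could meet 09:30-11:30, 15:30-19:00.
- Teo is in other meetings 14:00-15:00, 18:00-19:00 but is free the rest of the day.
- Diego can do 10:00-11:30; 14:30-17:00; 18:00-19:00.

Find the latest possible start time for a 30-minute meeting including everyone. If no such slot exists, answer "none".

Luca free: 09:00-14:00, 15:30-18:00.
Hiro free: 10:00-17:00, 18:00-18:30.
Ugo free: 09:30-11:30, 15:30-19:00.
Teo free: 09:00-14:00, 15:00-18:00 (invert busy blocks within the working day).
Diego free: 10:00-11:30, 14:30-17:00, 18:00-19:00.
Luca ∩ Hiro: 10:00-14:00, 15:30-17:00.
Luca ∩ Hiro ∩ Ugo: 10:00-11:30, 15:30-17:00.
Luca ∩ Hiro ∩ Ugo ∩ Teo: 10:00-11:30, 15:30-17:00.
Luca ∩ Hiro ∩ Ugo ∩ Teo ∩ Diego: 10:00-11:30, 15:30-17:00.
Those are the intersection windows.
The last common window of at least 30 minutes is 15:30-17:00; a 30-minute meeting can start as late as 16:30 and still end by 17:00.

16:30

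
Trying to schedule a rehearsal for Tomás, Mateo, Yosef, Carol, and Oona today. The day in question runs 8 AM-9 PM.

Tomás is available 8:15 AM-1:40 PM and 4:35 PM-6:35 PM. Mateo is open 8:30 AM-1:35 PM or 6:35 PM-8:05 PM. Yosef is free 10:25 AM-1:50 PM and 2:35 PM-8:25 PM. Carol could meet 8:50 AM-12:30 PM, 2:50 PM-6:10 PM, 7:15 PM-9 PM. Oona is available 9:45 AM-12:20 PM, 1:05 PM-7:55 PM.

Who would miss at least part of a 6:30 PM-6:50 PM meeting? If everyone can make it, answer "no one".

Tomás: not fully free for 18:30-18:50. Mateo: not fully free for 18:30-18:50. Yosef: free for 18:30-18:50. Carol: not fully free for 18:30-18:50. Oona: free for 18:30-18:50.

Carol, Mateo, Tomás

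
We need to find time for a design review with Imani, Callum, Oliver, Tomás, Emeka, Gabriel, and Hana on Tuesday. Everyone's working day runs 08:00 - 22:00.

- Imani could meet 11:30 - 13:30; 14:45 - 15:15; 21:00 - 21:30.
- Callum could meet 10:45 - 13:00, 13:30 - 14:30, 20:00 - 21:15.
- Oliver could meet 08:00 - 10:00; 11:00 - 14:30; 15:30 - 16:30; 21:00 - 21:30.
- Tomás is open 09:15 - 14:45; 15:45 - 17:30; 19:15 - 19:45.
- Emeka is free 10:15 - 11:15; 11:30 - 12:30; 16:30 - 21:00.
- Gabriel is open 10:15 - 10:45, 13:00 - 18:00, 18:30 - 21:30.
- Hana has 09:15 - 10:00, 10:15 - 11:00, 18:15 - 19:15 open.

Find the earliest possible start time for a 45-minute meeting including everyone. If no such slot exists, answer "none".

none

Imani ∩ Callum: 11:30-13:00, 21:00-21:15.
Imani ∩ Callum ∩ Oliver: 11:30-13:00, 21:00-21:15.
Imani ∩ Callum ∩ Oliver ∩ Tomás: 11:30-13:00.
Imani ∩ Callum ∩ Oliver ∩ Tomás ∩ Emeka: 11:30-12:30.
Imani ∩ Callum ∩ Oliver ∩ Tomás ∩ Emeka ∩ Gabriel: ∅.
Imani ∩ Callum ∩ Oliver ∩ Tomás ∩ Emeka ∩ Gabriel ∩ Hana: ∅.
There is no time when everyone is free.
No common window is at least 45 minutes long.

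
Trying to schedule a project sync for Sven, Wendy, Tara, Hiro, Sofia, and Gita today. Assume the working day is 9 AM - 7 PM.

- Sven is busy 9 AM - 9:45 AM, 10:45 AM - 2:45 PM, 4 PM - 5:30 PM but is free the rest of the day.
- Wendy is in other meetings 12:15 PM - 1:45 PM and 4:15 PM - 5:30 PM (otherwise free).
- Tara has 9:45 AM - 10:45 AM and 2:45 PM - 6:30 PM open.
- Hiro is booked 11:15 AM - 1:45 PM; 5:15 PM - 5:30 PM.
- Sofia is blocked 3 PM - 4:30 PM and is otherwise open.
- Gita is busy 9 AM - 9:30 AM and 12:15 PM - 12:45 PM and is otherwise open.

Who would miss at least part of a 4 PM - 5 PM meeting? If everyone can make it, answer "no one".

Sven free: 09:45-10:45, 14:45-16:00, 17:30-19:00 (invert busy blocks within the working day).
Wendy free: 09:00-12:15, 13:45-16:15, 17:30-19:00 (invert busy blocks within the working day).
Tara free: 09:45-10:45, 14:45-18:30.
Hiro free: 09:00-11:15, 13:45-17:15, 17:30-19:00 (invert busy blocks within the working day).
Sofia free: 09:00-15:00, 16:30-19:00 (invert busy blocks within the working day).
Gita free: 09:30-12:15, 12:45-19:00 (invert busy blocks within the working day).
Sven: not fully free for 16:00-17:00. Wendy: not fully free for 16:00-17:00. Tara: free for 16:00-17:00. Hiro: free for 16:00-17:00. Sofia: not fully free for 16:00-17:00. Gita: free for 16:00-17:00.

Sofia, Sven, Wendy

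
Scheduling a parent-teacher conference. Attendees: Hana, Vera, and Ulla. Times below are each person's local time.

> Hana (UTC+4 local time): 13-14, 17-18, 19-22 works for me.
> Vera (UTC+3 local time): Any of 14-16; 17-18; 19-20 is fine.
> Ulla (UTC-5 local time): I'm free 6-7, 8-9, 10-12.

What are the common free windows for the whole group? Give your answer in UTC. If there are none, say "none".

Hana in UTC: 09:00-10:00, 13:00-14:00, 15:00-18:00 (subtract 4h to convert from UTC+4).
Vera in UTC: 11:00-13:00, 14:00-15:00, 16:00-17:00 (subtract 3h to convert from UTC+3).
Ulla in UTC: 11:00-12:00, 13:00-14:00, 15:00-17:00 (add 5h to convert from UTC-5).
Hana ∩ Vera: 16:00-17:00.
Hana ∩ Vera ∩ Ulla: 16:00-17:00.

16:00-17:00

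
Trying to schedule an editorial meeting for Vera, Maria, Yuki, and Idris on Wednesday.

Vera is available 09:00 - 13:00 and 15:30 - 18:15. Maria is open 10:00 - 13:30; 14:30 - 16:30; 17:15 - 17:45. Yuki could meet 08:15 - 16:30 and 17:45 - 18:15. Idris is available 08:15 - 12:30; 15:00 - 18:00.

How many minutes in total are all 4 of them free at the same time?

Vera ∩ Maria: 10:00-13:00, 15:30-16:30, 17:15-17:45.
Vera ∩ Maria ∩ Yuki: 10:00-13:00, 15:30-16:30.
Vera ∩ Maria ∩ Yuki ∩ Idris: 10:00-12:30, 15:30-16:30.
Summing the common windows: 150 + 60 = 210 minutes.

210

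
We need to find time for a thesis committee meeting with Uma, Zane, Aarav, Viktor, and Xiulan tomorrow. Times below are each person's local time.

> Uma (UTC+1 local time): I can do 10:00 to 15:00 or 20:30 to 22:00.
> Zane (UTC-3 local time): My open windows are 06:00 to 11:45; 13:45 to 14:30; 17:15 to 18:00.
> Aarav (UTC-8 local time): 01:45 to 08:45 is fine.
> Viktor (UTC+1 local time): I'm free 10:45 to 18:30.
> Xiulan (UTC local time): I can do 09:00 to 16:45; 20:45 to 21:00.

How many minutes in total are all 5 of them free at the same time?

255

Uma in UTC: 09:00-14:00, 19:30-21:00 (subtract 1h to convert from UTC+1).
Zane in UTC: 09:00-14:45, 16:45-17:30, 20:15-21:00 (add 3h to convert from UTC-3).
Aarav in UTC: 09:45-16:45 (add 8h to convert from UTC-8).
Viktor in UTC: 09:45-17:30 (subtract 1h to convert from UTC+1).
Xiulan in UTC: 09:00-16:45, 20:45-21:00.
Uma ∩ Zane: 09:00-14:00, 20:15-21:00.
Uma ∩ Zane ∩ Aarav: 09:45-14:00.
Uma ∩ Zane ∩ Aarav ∩ Viktor: 09:45-14:00.
Uma ∩ Zane ∩ Aarav ∩ Viktor ∩ Xiulan: 09:45-14:00.
Those are the intersection windows.
That's a single block of 255 minutes.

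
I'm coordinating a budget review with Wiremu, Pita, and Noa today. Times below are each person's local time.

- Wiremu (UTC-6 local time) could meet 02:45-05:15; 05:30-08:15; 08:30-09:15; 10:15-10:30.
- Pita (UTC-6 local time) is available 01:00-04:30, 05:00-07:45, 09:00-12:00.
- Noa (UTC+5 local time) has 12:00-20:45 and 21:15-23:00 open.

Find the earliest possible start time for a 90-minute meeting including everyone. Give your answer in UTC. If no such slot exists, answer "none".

08:45

Wiremu in UTC: 08:45-11:15, 11:30-14:15, 14:30-15:15, 16:15-16:30 (add 6h to convert from UTC-6).
Pita in UTC: 07:00-10:30, 11:00-13:45, 15:00-18:00 (add 6h to convert from UTC-6).
Noa in UTC: 07:00-15:45, 16:15-18:00 (subtract 5h to convert from UTC+5).
Wiremu ∩ Pita: 08:45-10:30, 11:00-11:15, 11:30-13:45, 15:00-15:15, 16:15-16:30.
Wiremu ∩ Pita ∩ Noa: 08:45-10:30, 11:00-11:15, 11:30-13:45, 15:00-15:15, 16:15-16:30.
So the common availability across everyone is 08:45-10:30, 11:00-11:15, 11:30-13:45, 15:00-15:15, 16:15-16:30.
The first common window of at least 90 minutes is 08:45-10:30, so the earliest start is 08:45.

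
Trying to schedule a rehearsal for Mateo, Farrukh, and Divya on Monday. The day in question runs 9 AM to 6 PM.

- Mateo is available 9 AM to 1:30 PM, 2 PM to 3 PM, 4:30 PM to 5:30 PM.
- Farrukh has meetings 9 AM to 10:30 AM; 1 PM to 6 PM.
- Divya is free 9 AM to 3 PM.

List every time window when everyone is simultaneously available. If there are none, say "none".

10:30-13:00

Mateo free: 09:00-13:30, 14:00-15:00, 16:30-17:30.
Farrukh free: 10:30-13:00 (invert busy blocks within the working day).
Divya free: 09:00-15:00.
Mateo ∩ Farrukh: 10:30-13:00.
Mateo ∩ Farrukh ∩ Divya: 10:30-13:00.
So the common availability across everyone is 10:30-13:00.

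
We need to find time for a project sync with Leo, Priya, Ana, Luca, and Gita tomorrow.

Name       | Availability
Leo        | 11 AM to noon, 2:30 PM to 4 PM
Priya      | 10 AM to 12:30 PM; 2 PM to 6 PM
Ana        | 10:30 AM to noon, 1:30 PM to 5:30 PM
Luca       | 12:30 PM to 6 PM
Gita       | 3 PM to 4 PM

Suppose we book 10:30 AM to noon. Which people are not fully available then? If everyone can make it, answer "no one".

Leo: not fully free for 10:30-12:00. Priya: free for 10:30-12:00. Ana: free for 10:30-12:00. Luca: not fully free for 10:30-12:00. Gita: not fully free for 10:30-12:00.

Gita, Leo, Luca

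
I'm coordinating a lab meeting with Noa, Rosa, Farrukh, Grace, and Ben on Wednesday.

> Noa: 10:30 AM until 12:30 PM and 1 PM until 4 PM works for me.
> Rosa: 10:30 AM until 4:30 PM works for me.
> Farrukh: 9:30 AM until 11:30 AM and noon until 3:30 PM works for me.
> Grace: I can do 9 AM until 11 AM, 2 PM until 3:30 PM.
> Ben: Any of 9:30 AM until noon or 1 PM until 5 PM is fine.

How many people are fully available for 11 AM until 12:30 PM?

2

Noa and Rosa can make the full 11:00-12:30 slot — that's 2.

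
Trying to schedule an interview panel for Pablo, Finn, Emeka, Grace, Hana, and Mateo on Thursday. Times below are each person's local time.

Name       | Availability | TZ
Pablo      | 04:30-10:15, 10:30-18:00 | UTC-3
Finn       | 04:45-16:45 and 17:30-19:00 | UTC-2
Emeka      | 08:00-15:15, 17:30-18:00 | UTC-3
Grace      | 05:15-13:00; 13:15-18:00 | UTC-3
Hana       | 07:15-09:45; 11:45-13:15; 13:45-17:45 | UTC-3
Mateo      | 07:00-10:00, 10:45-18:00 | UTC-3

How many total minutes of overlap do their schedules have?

Pablo in UTC: 07:30-13:15, 13:30-21:00 (add 3h to convert from UTC-3).
Finn in UTC: 06:45-18:45, 19:30-21:00 (add 2h to convert from UTC-2).
Emeka in UTC: 11:00-18:15, 20:30-21:00 (add 3h to convert from UTC-3).
Grace in UTC: 08:15-16:00, 16:15-21:00 (add 3h to convert from UTC-3).
Hana in UTC: 10:15-12:45, 14:45-16:15, 16:45-20:45 (add 3h to convert from UTC-3).
Mateo in UTC: 10:00-13:00, 13:45-21:00 (add 3h to convert from UTC-3).
Pablo ∩ Finn: 07:30-13:15, 13:30-18:45, 19:30-21:00.
Pablo ∩ Finn ∩ Emeka: 11:00-13:15, 13:30-18:15, 20:30-21:00.
Pablo ∩ Finn ∩ Emeka ∩ Grace: 11:00-13:15, 13:30-16:00, 16:15-18:15, 20:30-21:00.
Pablo ∩ Finn ∩ Emeka ∩ Grace ∩ Hana: 11:00-12:45, 14:45-16:00, 16:45-18:15, 20:30-20:45.
Pablo ∩ Finn ∩ Emeka ∩ Grace ∩ Hana ∩ Mateo: 11:00-12:45, 14:45-16:00, 16:45-18:15, 20:30-20:45.
Summing the common windows: 105 + 75 + 90 + 15 = 285 minutes.

285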